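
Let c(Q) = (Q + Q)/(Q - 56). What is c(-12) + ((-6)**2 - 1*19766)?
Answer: -335404/17 ≈ -19730.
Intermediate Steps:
c(Q) = 2*Q/(-56 + Q) (c(Q) = (2*Q)/(-56 + Q) = 2*Q/(-56 + Q))
c(-12) + ((-6)**2 - 1*19766) = 2*(-12)/(-56 - 12) + ((-6)**2 - 1*19766) = 2*(-12)/(-68) + (36 - 19766) = 2*(-12)*(-1/68) - 19730 = 6/17 - 19730 = -335404/17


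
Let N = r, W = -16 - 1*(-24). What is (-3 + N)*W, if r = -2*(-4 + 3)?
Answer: -8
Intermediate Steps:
r = 2 (r = -2*(-1) = 2)
W = 8 (W = -16 + 24 = 8)
N = 2
(-3 + N)*W = (-3 + 2)*8 = -1*8 = -8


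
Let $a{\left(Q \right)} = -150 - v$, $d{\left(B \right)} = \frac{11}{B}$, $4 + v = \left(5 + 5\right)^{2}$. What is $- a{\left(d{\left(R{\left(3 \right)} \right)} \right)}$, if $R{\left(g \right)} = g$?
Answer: $246$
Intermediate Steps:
$v = 96$ ($v = -4 + \left(5 + 5\right)^{2} = -4 + 10^{2} = -4 + 100 = 96$)
$a{\left(Q \right)} = -246$ ($a{\left(Q \right)} = -150 - 96 = -246$)
$- a{\left(d{\left(R{\left(3 \right)} \right)} \right)} = \left(-1\right) \left(-246\right) = 246$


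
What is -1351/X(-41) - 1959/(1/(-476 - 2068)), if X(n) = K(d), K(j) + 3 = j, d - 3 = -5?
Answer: 24919831/5 ≈ 4.9840e+6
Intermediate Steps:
d = -2 (d = 3 - 5 = -2)
K(j) = -3 + j
X(n) = -5 (X(n) = -3 - 2 = -5)
-1351/X(-41) - 1959/(1/(-476 - 2068)) = -1351/(-5) - 1959/(1/(-476 - 2068)) = -1351*(-⅕) - 1959/(1/(-2544)) = 1351/5 - 1959/(-1/2544) = 1351/5 - 1959*(-2544) = 1351/5 + 4983696 = 24919831/5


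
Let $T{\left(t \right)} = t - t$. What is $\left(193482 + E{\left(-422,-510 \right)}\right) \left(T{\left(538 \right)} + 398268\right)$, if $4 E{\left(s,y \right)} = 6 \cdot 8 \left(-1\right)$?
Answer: $77052909960$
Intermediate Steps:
$T{\left(t \right)} = 0$
$E{\left(s,y \right)} = -12$ ($E{\left(s,y \right)} = \frac{6 \cdot 8 \left(-1\right)}{4} = \frac{48 \left(-1\right)}{4} = \frac{1}{4} \left(-48\right) = -12$)
$\left(193482 + E{\left(-422,-510 \right)}\right) \left(T{\left(538 \right)} + 398268\right) = \left(193482 - 12\right) \left(0 + 398268\right) = 193470 \cdot 398268 = 77052909960$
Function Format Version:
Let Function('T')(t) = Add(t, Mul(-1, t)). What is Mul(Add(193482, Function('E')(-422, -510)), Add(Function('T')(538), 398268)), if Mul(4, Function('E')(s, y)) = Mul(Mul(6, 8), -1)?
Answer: 77052909960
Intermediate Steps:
Function('T')(t) = 0
Function('E')(s, y) = -12 (Function('E')(s, y) = Mul(Rational(1, 4), Mul(Mul(6, 8), -1)) = Mul(Rational(1, 4), Mul(48, -1)) = Mul(Rational(1, 4), -48) = -12)
Mul(Add(193482, Function('E')(-422, -510)), Add(Function('T')(538), 398268)) = Mul(Add(193482, -12), Add(0, 398268)) = Mul(193470, 398268) = 77052909960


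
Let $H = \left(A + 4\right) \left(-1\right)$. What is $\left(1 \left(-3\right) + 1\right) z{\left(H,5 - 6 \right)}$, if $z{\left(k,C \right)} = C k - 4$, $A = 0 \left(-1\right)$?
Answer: $0$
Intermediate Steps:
$A = 0$
$H = -4$ ($H = \left(0 + 4\right) \left(-1\right) = 4 \left(-1\right) = -4$)
$z{\left(k,C \right)} = -4 + C k$
$\left(1 \left(-3\right) + 1\right) z{\left(H,5 - 6 \right)} = \left(1 \left(-3\right) + 1\right) \left(-4 + \left(5 - 6\right) \left(-4\right)\right) = \left(-3 + 1\right) \left(-4 + \left(5 - 6\right) \left(-4\right)\right) = - 2 \left(-4 - -4\right) = - 2 \left(-4 + 4\right) = \left(-2\right) 0 = 0$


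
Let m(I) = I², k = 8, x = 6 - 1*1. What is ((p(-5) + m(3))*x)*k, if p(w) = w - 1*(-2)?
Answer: 240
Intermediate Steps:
x = 5 (x = 6 - 1 = 5)
p(w) = 2 + w (p(w) = w + 2 = 2 + w)
((p(-5) + m(3))*x)*k = (((2 - 5) + 3²)*5)*8 = ((-3 + 9)*5)*8 = (6*5)*8 = 30*8 = 240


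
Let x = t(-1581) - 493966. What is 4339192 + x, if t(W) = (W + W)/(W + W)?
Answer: 3845227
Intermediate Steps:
t(W) = 1 (t(W) = (2*W)/((2*W)) = (2*W)*(1/(2*W)) = 1)
x = -493965 (x = 1 - 493966 = -493965)
4339192 + x = 4339192 - 493965 = 3845227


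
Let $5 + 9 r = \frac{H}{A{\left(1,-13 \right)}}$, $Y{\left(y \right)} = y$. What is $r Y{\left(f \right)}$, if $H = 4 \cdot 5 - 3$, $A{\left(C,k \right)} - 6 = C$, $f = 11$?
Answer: $- \frac{22}{7} \approx -3.1429$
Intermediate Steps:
$A{\left(C,k \right)} = 6 + C$
$H = 17$ ($H = 20 - 3 = 17$)
$r = - \frac{2}{7}$ ($r = - \frac{5}{9} + \frac{17 \frac{1}{6 + 1}}{9} = - \frac{5}{9} + \frac{17 \cdot \frac{1}{7}}{9} = - \frac{5}{9} + \frac{1}{9} \cdot \frac{17}{7} = - \frac{5}{9} + \frac{17}{63} = - \frac{2}{7} \approx -0.28571$)
$r Y{\left(f \right)} = \left(- \frac{2}{7}\right) 11 = - \frac{22}{7}$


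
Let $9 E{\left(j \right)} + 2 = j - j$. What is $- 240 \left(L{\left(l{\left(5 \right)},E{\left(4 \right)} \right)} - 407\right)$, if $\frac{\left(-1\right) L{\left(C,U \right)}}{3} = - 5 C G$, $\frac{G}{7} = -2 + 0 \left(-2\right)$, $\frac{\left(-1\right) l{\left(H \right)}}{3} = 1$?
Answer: $-53520$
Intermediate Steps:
$E{\left(j \right)} = - \frac{2}{9}$ ($E{\left(j \right)} = - \frac{2}{9} + \frac{j - j}{9} = - \frac{2}{9} + \frac{1}{9} \cdot 0 = - \frac{2}{9} + 0 = - \frac{2}{9}$)
$l{\left(H \right)} = -3$ ($l{\left(H \right)} = \left(-3\right) 1 = -3$)
$G = -14$ ($G = 7 \left(-2 + 0 \left(-2\right)\right) = 7 \left(-2 + 0\right) = 7 \left(-2\right) = -14$)
$L{\left(C,U \right)} = - 210 C$ ($L{\left(C,U \right)} = - 3 - 5 C \left(-14\right) = - 3 \cdot 70 C = - 210 C$)
$- 240 \left(L{\left(l{\left(5 \right)},E{\left(4 \right)} \right)} - 407\right) = - 240 \left(\left(-210\right) \left(-3\right) - 407\right) = - 240 \left(630 - 407\right) = \left(-240\right) 223 = -53520$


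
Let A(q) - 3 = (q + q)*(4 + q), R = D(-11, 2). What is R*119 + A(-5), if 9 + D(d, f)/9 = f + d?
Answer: -19265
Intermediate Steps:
D(d, f) = -81 + 9*d + 9*f (D(d, f) = -81 + 9*(f + d) = -81 + 9*(d + f) = -81 + (9*d + 9*f) = -81 + 9*d + 9*f)
R = -162 (R = -81 + 9*(-11) + 9*2 = -81 - 99 + 18 = -162)
A(q) = 3 + 2*q*(4 + q) (A(q) = 3 + (q + q)*(4 + q) = 3 + (2*q)*(4 + q) = 3 + 2*q*(4 + q))
R*119 + A(-5) = -162*119 + (3 + 2*(-5)² + 8*(-5)) = -19278 + (3 + 2*25 - 40) = -19278 + (3 + 50 - 40) = -19278 + 13 = -19265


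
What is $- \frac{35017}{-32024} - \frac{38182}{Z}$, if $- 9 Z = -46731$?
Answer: $- \frac{3122761295}{498837848} \approx -6.2601$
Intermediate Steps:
$Z = \frac{15577}{3}$ ($Z = \left(- \frac{1}{9}\right) \left(-46731\right) = \frac{15577}{3} \approx 5192.3$)
$- \frac{35017}{-32024} - \frac{38182}{Z} = - \frac{35017}{-32024} - \frac{38182}{\frac{15577}{3}} = \left(-35017\right) \left(- \frac{1}{32024}\right) - \frac{114546}{15577} = \frac{35017}{32024} - \frac{114546}{15577} = - \frac{3122761295}{498837848}$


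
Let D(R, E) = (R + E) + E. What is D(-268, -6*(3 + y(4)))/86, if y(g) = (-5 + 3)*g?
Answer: -104/43 ≈ -2.4186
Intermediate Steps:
y(g) = -2*g
D(R, E) = R + 2*E (D(R, E) = (E + R) + E = R + 2*E)
D(-268, -6*(3 + y(4)))/86 = (-268 + 2*(-6*(3 - 2*4)))/86 = (-268 + 2*(-6*(3 - 8)))*(1/86) = (-268 + 2*(-6*(-5)))*(1/86) = (-268 + 2*30)*(1/86) = (-268 + 60)*(1/86) = -208*1/86 = -104/43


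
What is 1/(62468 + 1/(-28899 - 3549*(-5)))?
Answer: 11154/696768071 ≈ 1.6008e-5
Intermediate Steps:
1/(62468 + 1/(-28899 - 3549*(-5))) = 1/(62468 + 1/(-28899 + 17745)) = 1/(62468 + 1/(-11154)) = 1/(62468 - 1/11154) = 1/(696768071/11154) = 11154/696768071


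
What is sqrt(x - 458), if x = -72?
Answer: I*sqrt(530) ≈ 23.022*I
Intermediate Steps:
sqrt(x - 458) = sqrt(-72 - 458) = sqrt(-530) = I*sqrt(530)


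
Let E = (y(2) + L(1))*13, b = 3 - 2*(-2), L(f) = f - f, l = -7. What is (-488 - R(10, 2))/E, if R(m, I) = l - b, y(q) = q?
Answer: -237/13 ≈ -18.231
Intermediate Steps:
L(f) = 0
b = 7 (b = 3 + 4 = 7)
E = 26 (E = (2 + 0)*13 = 2*13 = 26)
R(m, I) = -14 (R(m, I) = -7 - 1*7 = -7 - 7 = -14)
(-488 - R(10, 2))/E = (-488 - 1*(-14))/26 = (-488 + 14)*(1/26) = -474*1/26 = -237/13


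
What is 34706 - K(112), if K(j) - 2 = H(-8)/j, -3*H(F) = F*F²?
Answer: 728752/21 ≈ 34703.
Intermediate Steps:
H(F) = -F³/3 (H(F) = -F*F²/3 = -F³/3)
K(j) = 2 + 512/(3*j) (K(j) = 2 + (-⅓*(-8)³)/j = 2 + (-⅓*(-512))/j = 2 + 512/(3*j))
34706 - K(112) = 34706 - (2 + (512/3)/112) = 34706 - (2 + (512/3)*(1/112)) = 34706 - (2 + 32/21) = 34706 - 1*74/21 = 34706 - 74/21 = 728752/21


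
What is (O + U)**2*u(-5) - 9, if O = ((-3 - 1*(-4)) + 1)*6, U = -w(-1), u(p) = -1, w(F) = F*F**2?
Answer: -178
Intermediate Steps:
w(F) = F**3
U = 1 (U = -1*(-1)**3 = -1*(-1) = 1)
O = 12 (O = ((-3 + 4) + 1)*6 = (1 + 1)*6 = 2*6 = 12)
(O + U)**2*u(-5) - 9 = (12 + 1)**2*(-1) - 9 = 13**2*(-1) - 9 = 169*(-1) - 9 = -169 - 9 = -178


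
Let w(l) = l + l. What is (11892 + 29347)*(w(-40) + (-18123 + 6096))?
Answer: -499280573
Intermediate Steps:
w(l) = 2*l
(11892 + 29347)*(w(-40) + (-18123 + 6096)) = (11892 + 29347)*(2*(-40) + (-18123 + 6096)) = 41239*(-80 - 12027) = 41239*(-12107) = -499280573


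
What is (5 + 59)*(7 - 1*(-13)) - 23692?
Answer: -22412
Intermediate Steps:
(5 + 59)*(7 - 1*(-13)) - 23692 = 64*(7 + 13) - 23692 = 64*20 - 23692 = 1280 - 23692 = -22412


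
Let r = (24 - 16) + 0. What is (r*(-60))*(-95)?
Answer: 45600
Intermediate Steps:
r = 8 (r = 8 + 0 = 8)
(r*(-60))*(-95) = (8*(-60))*(-95) = -480*(-95) = 45600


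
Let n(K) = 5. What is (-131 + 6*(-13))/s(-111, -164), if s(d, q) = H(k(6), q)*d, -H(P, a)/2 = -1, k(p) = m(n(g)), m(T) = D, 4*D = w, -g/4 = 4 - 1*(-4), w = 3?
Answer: 209/222 ≈ 0.94144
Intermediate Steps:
g = -32 (g = -4*(4 - 1*(-4)) = -4*(4 + 4) = -4*8 = -32)
D = 3/4 (D = (1/4)*3 = 3/4 ≈ 0.75000)
m(T) = 3/4
k(p) = 3/4
H(P, a) = 2 (H(P, a) = -2*(-1) = 2)
s(d, q) = 2*d
(-131 + 6*(-13))/s(-111, -164) = (-131 + 6*(-13))/((2*(-111))) = (-131 - 78)/(-222) = -209*(-1/222) = 209/222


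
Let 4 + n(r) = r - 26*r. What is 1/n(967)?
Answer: -1/24179 ≈ -4.1358e-5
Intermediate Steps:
n(r) = -4 - 25*r (n(r) = -4 + (r - 26*r) = -4 - 25*r)
1/n(967) = 1/(-4 - 25*967) = 1/(-4 - 24175) = 1/(-24179) = -1/24179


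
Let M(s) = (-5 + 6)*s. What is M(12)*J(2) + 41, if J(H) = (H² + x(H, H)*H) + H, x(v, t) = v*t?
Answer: 209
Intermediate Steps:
M(s) = s (M(s) = 1*s = s)
x(v, t) = t*v
J(H) = H + H² + H³ (J(H) = (H² + (H*H)*H) + H = (H² + H²*H) + H = (H² + H³) + H = H + H² + H³)
M(12)*J(2) + 41 = 12*(2*(1 + 2 + 2²)) + 41 = 12*(2*(1 + 2 + 4)) + 41 = 12*(2*7) + 41 = 12*14 + 41 = 168 + 41 = 209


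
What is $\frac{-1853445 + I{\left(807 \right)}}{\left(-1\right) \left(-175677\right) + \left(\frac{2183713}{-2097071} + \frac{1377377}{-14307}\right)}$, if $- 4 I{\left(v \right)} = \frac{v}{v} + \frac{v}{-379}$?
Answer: $- \frac{21075629660658183756}{1996527005805198269} \approx -10.556$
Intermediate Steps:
$I{\left(v \right)} = - \frac{1}{4} + \frac{v}{1516}$ ($I{\left(v \right)} = - \frac{\frac{v}{v} + \frac{v}{-379}}{4} = - \frac{1 + v \left(- \frac{1}{379}\right)}{4} = - \frac{1 - \frac{v}{379}}{4} = - \frac{1}{4} + \frac{v}{1516}$)
$\frac{-1853445 + I{\left(807 \right)}}{\left(-1\right) \left(-175677\right) + \left(\frac{2183713}{-2097071} + \frac{1377377}{-14307}\right)} = \frac{-1853445 + \left(- \frac{1}{4} + \frac{1}{1516} \cdot 807\right)}{\left(-1\right) \left(-175677\right) + \left(\frac{2183713}{-2097071} + \frac{1377377}{-14307}\right)} = \frac{-1853445 + \left(- \frac{1}{4} + \frac{807}{1516}\right)}{175677 + \left(2183713 \left(- \frac{1}{2097071}\right) + 1377377 \left(- \frac{1}{14307}\right)\right)} = \frac{-1853445 + \frac{107}{379}}{175677 - \frac{2919699744658}{30002794797}} = - \frac{702455548}{379 \left(175677 - \frac{2919699744658}{30002794797}\right)} = - \frac{702455548}{379 \cdot \frac{5267881281807911}{30002794797}} = \left(- \frac{702455548}{379}\right) \frac{30002794797}{5267881281807911} = - \frac{21075629660658183756}{1996527005805198269}$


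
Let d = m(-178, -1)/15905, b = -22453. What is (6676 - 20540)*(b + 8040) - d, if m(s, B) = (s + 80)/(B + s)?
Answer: 568891756594742/2846995 ≈ 1.9982e+8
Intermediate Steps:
m(s, B) = (80 + s)/(B + s)
d = 98/2846995 (d = ((80 - 178)/(-1 - 178))/15905 = (-98/(-179))*(1/15905) = -1/179*(-98)*(1/15905) = (98/179)*(1/15905) = 98/2846995 ≈ 3.4422e-5)
(6676 - 20540)*(b + 8040) - d = (6676 - 20540)*(-22453 + 8040) - 1*98/2846995 = -13864*(-14413) - 98/2846995 = 199821832 - 98/2846995 = 568891756594742/2846995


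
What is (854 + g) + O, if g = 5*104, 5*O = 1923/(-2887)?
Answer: 19831767/14435 ≈ 1373.9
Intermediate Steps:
O = -1923/14435 (O = (1923/(-2887))/5 = (1923*(-1/2887))/5 = (1/5)*(-1923/2887) = -1923/14435 ≈ -0.13322)
g = 520
(854 + g) + O = (854 + 520) - 1923/14435 = 1374 - 1923/14435 = 19831767/14435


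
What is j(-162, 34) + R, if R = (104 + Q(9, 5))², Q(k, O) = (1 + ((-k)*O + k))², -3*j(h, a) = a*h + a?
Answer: 5304197/3 ≈ 1.7681e+6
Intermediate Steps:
j(h, a) = -a/3 - a*h/3 (j(h, a) = -(a*h + a)/3 = -(a + a*h)/3 = -a/3 - a*h/3)
Q(k, O) = (1 + k - O*k)² (Q(k, O) = (1 + (-O*k + k))² = (1 + (k - O*k))² = (1 + k - O*k)²)
R = 1766241 (R = (104 + (1 + 9 - 1*5*9)²)² = (104 + (1 + 9 - 45)²)² = (104 + (-35)²)² = (104 + 1225)² = 1329² = 1766241)
j(-162, 34) + R = -⅓*34*(1 - 162) + 1766241 = -⅓*34*(-161) + 1766241 = 5474/3 + 1766241 = 5304197/3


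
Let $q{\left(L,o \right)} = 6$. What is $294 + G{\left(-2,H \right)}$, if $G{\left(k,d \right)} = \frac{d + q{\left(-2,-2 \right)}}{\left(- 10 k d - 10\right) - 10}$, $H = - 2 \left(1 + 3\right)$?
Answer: $\frac{26461}{90} \approx 294.01$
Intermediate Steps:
$H = -8$ ($H = \left(-2\right) 4 = -8$)
$G{\left(k,d \right)} = \frac{6 + d}{-20 - 10 d k}$ ($G{\left(k,d \right)} = \frac{d + 6}{\left(- 10 k d - 10\right) - 10} = \frac{6 + d}{\left(- 10 d k - 10\right) - 10} = \frac{6 + d}{\left(-10 - 10 d k\right) - 10} = \frac{6 + d}{-20 - 10 d k}$)
$294 + G{\left(-2,H \right)} = 294 + \frac{-6 - -8}{10 \left(2 - -16\right)} = 294 + \frac{-6 + 8}{10 \left(2 + 16\right)} = 294 + \frac{1}{10} \cdot \frac{1}{18} \cdot 2 = 294 + \frac{1}{90} = \frac{26461}{90}$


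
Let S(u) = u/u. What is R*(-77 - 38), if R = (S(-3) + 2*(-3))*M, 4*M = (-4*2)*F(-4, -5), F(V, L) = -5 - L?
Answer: 0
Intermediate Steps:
S(u) = 1
M = 0 (M = ((-4*2)*(-5 - 1*(-5)))/4 = (-8*(-5 + 5))/4 = (-8*0)/4 = (1/4)*0 = 0)
R = 0 (R = (1 + 2*(-3))*0 = (1 - 6)*0 = -5*0 = 0)
R*(-77 - 38) = 0*(-77 - 38) = 0*(-115) = 0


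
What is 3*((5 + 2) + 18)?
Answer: 75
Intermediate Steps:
3*((5 + 2) + 18) = 3*(7 + 18) = 3*25 = 75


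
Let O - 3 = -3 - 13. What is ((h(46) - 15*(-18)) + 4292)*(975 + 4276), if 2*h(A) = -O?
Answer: 47978387/2 ≈ 2.3989e+7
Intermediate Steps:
O = -13 (O = 3 + (-3 - 13) = 3 - 16 = -13)
h(A) = 13/2 (h(A) = (-1*(-13))/2 = (½)*13 = 13/2)
((h(46) - 15*(-18)) + 4292)*(975 + 4276) = ((13/2 - 15*(-18)) + 4292)*(975 + 4276) = ((13/2 - 1*(-270)) + 4292)*5251 = ((13/2 + 270) + 4292)*5251 = (553/2 + 4292)*5251 = (9137/2)*5251 = 47978387/2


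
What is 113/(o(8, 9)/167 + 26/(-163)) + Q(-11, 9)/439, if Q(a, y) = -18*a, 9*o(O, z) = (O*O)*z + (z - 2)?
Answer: 12164247621/24562489 ≈ 495.24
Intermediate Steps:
o(O, z) = -2/9 + z/9 + z*O²/9 (o(O, z) = ((O*O)*z + (z - 2))/9 = (O²*z + (-2 + z))/9 = (z*O² + (-2 + z))/9 = (-2 + z + z*O²)/9 = -2/9 + z/9 + z*O²/9)
113/(o(8, 9)/167 + 26/(-163)) + Q(-11, 9)/439 = 113/((-2/9 + (⅑)*9 + (⅑)*9*8²)/167 + 26/(-163)) - 18*(-11)/439 = 113/((-2/9 + 1 + (⅑)*9*64)*(1/167) + 26*(-1/163)) + 198*(1/439) = 113/((-2/9 + 1 + 64)*(1/167) - 26/163) + 198/439 = 113/((583/9)*(1/167) - 26/163) + 198/439 = 113/(583/1503 - 26/163) + 198/439 = 113/(55951/244989) + 198/439 = 113*(244989/55951) + 198/439 = 27683757/55951 + 198/439 = 12164247621/24562489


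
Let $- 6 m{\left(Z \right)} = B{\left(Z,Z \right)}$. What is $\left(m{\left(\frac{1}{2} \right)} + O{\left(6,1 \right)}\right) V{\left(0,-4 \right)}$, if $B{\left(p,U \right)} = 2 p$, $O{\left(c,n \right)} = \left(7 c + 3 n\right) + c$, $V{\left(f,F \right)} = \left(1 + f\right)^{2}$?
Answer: $\frac{305}{6} \approx 50.833$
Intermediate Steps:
$O{\left(c,n \right)} = 3 n + 8 c$ ($O{\left(c,n \right)} = \left(3 n + 7 c\right) + c = 3 n + 8 c$)
$m{\left(Z \right)} = - \frac{Z}{3}$ ($m{\left(Z \right)} = - \frac{2 Z}{6} = - \frac{Z}{3}$)
$\left(m{\left(\frac{1}{2} \right)} + O{\left(6,1 \right)}\right) V{\left(0,-4 \right)} = \left(- \frac{1}{3 \cdot 2} + \left(3 \cdot 1 + 8 \cdot 6\right)\right) \left(1 + 0\right)^{2} = \left(\left(- \frac{1}{3}\right) \frac{1}{2} + \left(3 + 48\right)\right) 1^{2} = \left(- \frac{1}{6} + 51\right) 1 = \frac{305}{6} \cdot 1 = \frac{305}{6}$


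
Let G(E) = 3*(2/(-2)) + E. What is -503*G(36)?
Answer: -16599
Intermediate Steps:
G(E) = -3 + E (G(E) = 3*(2*(-½)) + E = 3*(-1) + E = -3 + E)
-503*G(36) = -503*(-3 + 36) = -503*33 = -16599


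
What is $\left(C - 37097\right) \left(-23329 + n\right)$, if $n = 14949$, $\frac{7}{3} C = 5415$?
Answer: $\frac{2039976920}{7} \approx 2.9143 \cdot 10^{8}$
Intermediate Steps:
$C = \frac{16245}{7}$ ($C = \frac{3}{7} \cdot 5415 = \frac{16245}{7} \approx 2320.7$)
$\left(C - 37097\right) \left(-23329 + n\right) = \left(\frac{16245}{7} - 37097\right) \left(-23329 + 14949\right) = \left(- \frac{243434}{7}\right) \left(-8380\right) = \frac{2039976920}{7}$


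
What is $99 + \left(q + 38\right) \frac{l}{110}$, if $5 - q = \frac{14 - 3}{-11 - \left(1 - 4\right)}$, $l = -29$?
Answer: $\frac{15365}{176} \approx 87.301$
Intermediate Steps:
$q = \frac{51}{8}$ ($q = 5 - \frac{14 - 3}{-11 - \left(1 - 4\right)} = 5 - \frac{11}{-11 - -3} = 5 - \frac{11}{-11 + \left(-1 + 4\right)} = 5 - \frac{11}{-11 + 3} = 5 - \frac{11}{-8} = 5 - 11 \left(- \frac{1}{8}\right) = 5 - - \frac{11}{8} = 5 + \frac{11}{8} = \frac{51}{8} \approx 6.375$)
$99 + \left(q + 38\right) \frac{l}{110} = 99 + \left(\frac{51}{8} + 38\right) \left(- \frac{29}{110}\right) = 99 + \frac{355 \left(\left(-29\right) \frac{1}{110}\right)}{8} = 99 + \frac{355}{8} \left(- \frac{29}{110}\right) = 99 - \frac{2059}{176} = \frac{15365}{176}$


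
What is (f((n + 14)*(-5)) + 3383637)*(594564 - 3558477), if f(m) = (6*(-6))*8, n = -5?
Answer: -10027952084637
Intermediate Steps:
f(m) = -288 (f(m) = -36*8 = -288)
(f((n + 14)*(-5)) + 3383637)*(594564 - 3558477) = (-288 + 3383637)*(594564 - 3558477) = 3383349*(-2963913) = -10027952084637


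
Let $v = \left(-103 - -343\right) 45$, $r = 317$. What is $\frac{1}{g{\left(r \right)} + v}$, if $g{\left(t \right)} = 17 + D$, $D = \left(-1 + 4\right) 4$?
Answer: $\frac{1}{10829} \approx 9.2345 \cdot 10^{-5}$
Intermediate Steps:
$v = 10800$ ($v = \left(-103 + 343\right) 45 = 240 \cdot 45 = 10800$)
$D = 12$ ($D = 3 \cdot 4 = 12$)
$g{\left(t \right)} = 29$ ($g{\left(t \right)} = 17 + 12 = 29$)
$\frac{1}{g{\left(r \right)} + v} = \frac{1}{29 + 10800} = \frac{1}{10829}$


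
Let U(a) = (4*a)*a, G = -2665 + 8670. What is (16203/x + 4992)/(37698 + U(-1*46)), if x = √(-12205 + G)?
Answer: 2496/23081 - 16203*I*√62/28620440 ≈ 0.10814 - 0.0044577*I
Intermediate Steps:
G = 6005
U(a) = 4*a²
x = 10*I*√62 (x = √(-12205 + 6005) = √(-6200) = 10*I*√62 ≈ 78.74*I)
(16203/x + 4992)/(37698 + U(-1*46)) = (16203/((10*I*√62)) + 4992)/(37698 + 4*(-1*46)²) = (16203*(-I*√62/620) + 4992)/(37698 + 4*(-46)²) = (-16203*I*√62/620 + 4992)/(37698 + 4*2116) = (4992 - 16203*I*√62/620)/(37698 + 8464) = (4992 - 16203*I*√62/620)/46162 = (4992 - 16203*I*√62/620)*(1/46162) = 2496/23081 - 16203*I*√62/28620440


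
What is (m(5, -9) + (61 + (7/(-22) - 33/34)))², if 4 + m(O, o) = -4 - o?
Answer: 128890609/34969 ≈ 3685.9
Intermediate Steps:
m(O, o) = -8 - o (m(O, o) = -4 + (-4 - o) = -8 - o)
(m(5, -9) + (61 + (7/(-22) - 33/34)))² = ((-8 - 1*(-9)) + (61 + (7/(-22) - 33/34)))² = ((-8 + 9) + (61 + (7*(-1/22) - 33*1/34)))² = (1 + (61 + (-7/22 - 33/34)))² = (1 + (61 - 241/187))² = (1 + 11166/187)² = (11353/187)² = 128890609/34969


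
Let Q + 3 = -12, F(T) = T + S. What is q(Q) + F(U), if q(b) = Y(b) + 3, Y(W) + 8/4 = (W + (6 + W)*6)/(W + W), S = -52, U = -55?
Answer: -1037/10 ≈ -103.70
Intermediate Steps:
Y(W) = -2 + (36 + 7*W)/(2*W) (Y(W) = -2 + (W + (6 + W)*6)/(W + W) = -2 + (W + (36 + 6*W))/((2*W)) = -2 + (36 + 7*W)*(1/(2*W)) = -2 + (36 + 7*W)/(2*W))
F(T) = -52 + T (F(T) = T - 52 = -52 + T)
Q = -15 (Q = -3 - 12 = -15)
q(b) = 9/2 + 18/b (q(b) = (3/2 + 18/b) + 3 = 9/2 + 18/b)
q(Q) + F(U) = (9/2 + 18/(-15)) + (-52 - 55) = (9/2 + 18*(-1/15)) - 107 = (9/2 - 6/5) - 107 = 33/10 - 107 = -1037/10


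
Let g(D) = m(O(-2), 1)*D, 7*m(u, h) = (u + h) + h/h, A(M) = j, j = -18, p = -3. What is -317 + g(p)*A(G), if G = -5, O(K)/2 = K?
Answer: -2327/7 ≈ -332.43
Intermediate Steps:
O(K) = 2*K
A(M) = -18
m(u, h) = 1/7 + h/7 + u/7 (m(u, h) = ((u + h) + h/h)/7 = ((h + u) + 1)/7 = (1 + h + u)/7 = 1/7 + h/7 + u/7)
g(D) = -2*D/7 (g(D) = (1/7 + (1/7)*1 + (2*(-2))/7)*D = (1/7 + 1/7 + (1/7)*(-4))*D = (1/7 + 1/7 - 4/7)*D = -2*D/7)
-317 + g(p)*A(G) = -317 - 2/7*(-3)*(-18) = -317 + (6/7)*(-18) = -317 - 108/7 = -2327/7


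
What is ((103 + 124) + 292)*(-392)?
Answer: -203448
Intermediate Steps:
((103 + 124) + 292)*(-392) = (227 + 292)*(-392) = 519*(-392) = -203448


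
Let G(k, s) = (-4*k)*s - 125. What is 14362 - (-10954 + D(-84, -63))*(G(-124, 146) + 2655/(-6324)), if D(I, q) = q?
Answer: 1678894853327/2108 ≈ 7.9644e+8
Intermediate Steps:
G(k, s) = -125 - 4*k*s (G(k, s) = -4*k*s - 125 = -125 - 4*k*s)
14362 - (-10954 + D(-84, -63))*(G(-124, 146) + 2655/(-6324)) = 14362 - (-10954 - 63)*((-125 - 4*(-124)*146) + 2655/(-6324)) = 14362 - (-11017)*((-125 + 72416) + 2655*(-1/6324)) = 14362 - (-11017)*(72291 - 885/2108) = 14362 - (-11017)*152388543/2108 = 14362 - 1*(-1678864578231/2108) = 14362 + 1678864578231/2108 = 1678894853327/2108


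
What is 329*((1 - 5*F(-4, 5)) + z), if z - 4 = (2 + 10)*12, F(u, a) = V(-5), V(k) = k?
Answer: 57246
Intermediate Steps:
F(u, a) = -5
z = 148 (z = 4 + (2 + 10)*12 = 4 + 12*12 = 4 + 144 = 148)
329*((1 - 5*F(-4, 5)) + z) = 329*((1 - 5*(-5)) + 148) = 329*((1 + 25) + 148) = 329*(26 + 148) = 329*174 = 57246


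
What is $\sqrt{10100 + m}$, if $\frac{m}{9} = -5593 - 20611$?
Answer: $2 i \sqrt{56434} \approx 475.12 i$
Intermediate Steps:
$m = -235836$ ($m = 9 \left(-5593 - 20611\right) = 9 \left(-26204\right) = -235836$)
$\sqrt{10100 + m} = \sqrt{10100 - 235836} = \sqrt{-225736} = 2 i \sqrt{56434}$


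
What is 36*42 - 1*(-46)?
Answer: 1558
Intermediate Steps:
36*42 - 1*(-46) = 1512 + 46 = 1558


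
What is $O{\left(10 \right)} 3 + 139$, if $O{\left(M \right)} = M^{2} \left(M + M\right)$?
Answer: $6139$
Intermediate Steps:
$O{\left(M \right)} = 2 M^{3}$ ($O{\left(M \right)} = M^{2} \cdot 2 M = 2 M^{3}$)
$O{\left(10 \right)} 3 + 139 = 2 \cdot 10^{3} \cdot 3 + 139 = 2 \cdot 1000 \cdot 3 + 139 = 2000 \cdot 3 + 139 = 6000 + 139 = 6139$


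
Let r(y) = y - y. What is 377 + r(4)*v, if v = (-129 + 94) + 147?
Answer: 377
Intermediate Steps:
v = 112 (v = -35 + 147 = 112)
r(y) = 0
377 + r(4)*v = 377 + 0*112 = 377 + 0 = 377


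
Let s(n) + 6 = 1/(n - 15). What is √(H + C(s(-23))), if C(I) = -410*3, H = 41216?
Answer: √39986 ≈ 199.97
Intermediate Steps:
s(n) = -6 + 1/(-15 + n) (s(n) = -6 + 1/(n - 15) = -6 + 1/(-15 + n))
C(I) = -1230 (C(I) = -82*15 = -1230)
√(H + C(s(-23))) = √(41216 - 1230) = √39986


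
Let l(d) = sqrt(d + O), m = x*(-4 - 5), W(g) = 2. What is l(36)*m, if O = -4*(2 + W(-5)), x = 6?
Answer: -108*sqrt(5) ≈ -241.50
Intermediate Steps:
m = -54 (m = 6*(-4 - 5) = 6*(-9) = -54)
O = -16 (O = -4*(2 + 2) = -4*4 = -16)
l(d) = sqrt(-16 + d) (l(d) = sqrt(d - 16) = sqrt(-16 + d))
l(36)*m = sqrt(-16 + 36)*(-54) = sqrt(20)*(-54) = (2*sqrt(5))*(-54) = -108*sqrt(5)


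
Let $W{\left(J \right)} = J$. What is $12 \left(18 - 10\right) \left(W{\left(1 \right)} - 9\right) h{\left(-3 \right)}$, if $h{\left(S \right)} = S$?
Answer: $2304$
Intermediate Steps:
$12 \left(18 - 10\right) \left(W{\left(1 \right)} - 9\right) h{\left(-3 \right)} = 12 \left(18 - 10\right) \left(1 - 9\right) \left(-3\right) = 12 \cdot 8 \left(-8\right) \left(-3\right) = 12 \left(-64\right) \left(-3\right) = \left(-768\right) \left(-3\right) = 2304$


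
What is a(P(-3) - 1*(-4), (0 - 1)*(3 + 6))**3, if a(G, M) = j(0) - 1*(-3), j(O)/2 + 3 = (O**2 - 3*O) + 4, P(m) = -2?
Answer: 125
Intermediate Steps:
j(O) = 2 - 6*O + 2*O**2 (j(O) = -6 + 2*((O**2 - 3*O) + 4) = -6 + 2*(4 + O**2 - 3*O) = -6 + (8 - 6*O + 2*O**2) = 2 - 6*O + 2*O**2)
a(G, M) = 5 (a(G, M) = (2 - 6*0 + 2*0**2) - 1*(-3) = (2 + 0 + 2*0) + 3 = (2 + 0 + 0) + 3 = 2 + 3 = 5)
a(P(-3) - 1*(-4), (0 - 1)*(3 + 6))**3 = 5**3 = 125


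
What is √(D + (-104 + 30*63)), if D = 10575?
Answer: √12361 ≈ 111.18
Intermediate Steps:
√(D + (-104 + 30*63)) = √(10575 + (-104 + 30*63)) = √(10575 + (-104 + 1890)) = √(10575 + 1786) = √12361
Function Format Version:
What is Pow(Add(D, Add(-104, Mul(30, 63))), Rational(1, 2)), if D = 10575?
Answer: Pow(12361, Rational(1, 2)) ≈ 111.18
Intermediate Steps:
Pow(Add(D, Add(-104, Mul(30, 63))), Rational(1, 2)) = Pow(Add(10575, Add(-104, Mul(30, 63))), Rational(1, 2)) = Pow(Add(10575, Add(-104, 1890)), Rational(1, 2)) = Pow(Add(10575, 1786), Rational(1, 2)) = Pow(12361, Rational(1, 2))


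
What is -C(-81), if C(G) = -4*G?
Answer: -324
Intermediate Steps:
-C(-81) = -(-4)*(-81) = -1*324 = -324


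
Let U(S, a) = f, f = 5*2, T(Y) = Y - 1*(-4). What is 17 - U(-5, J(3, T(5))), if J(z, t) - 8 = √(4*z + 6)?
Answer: 7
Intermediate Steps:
T(Y) = 4 + Y (T(Y) = Y + 4 = 4 + Y)
f = 10
J(z, t) = 8 + √(6 + 4*z) (J(z, t) = 8 + √(4*z + 6) = 8 + √(6 + 4*z))
U(S, a) = 10
17 - U(-5, J(3, T(5))) = 17 - 1*10 = 17 - 10 = 7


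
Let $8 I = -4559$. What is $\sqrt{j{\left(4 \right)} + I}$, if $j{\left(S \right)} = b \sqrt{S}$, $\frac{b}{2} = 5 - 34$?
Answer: $\frac{i \sqrt{10974}}{4} \approx 26.189 i$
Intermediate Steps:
$I = - \frac{4559}{8}$ ($I = \frac{1}{8} \left(-4559\right) = - \frac{4559}{8} \approx -569.88$)
$b = -58$ ($b = 2 \left(5 - 34\right) = 2 \left(-29\right) = -58$)
$j{\left(S \right)} = - 58 \sqrt{S}$
$\sqrt{j{\left(4 \right)} + I} = \sqrt{- 58 \sqrt{4} - \frac{4559}{8}} = \sqrt{\left(-58\right) 2 - \frac{4559}{8}} = \sqrt{-116 - \frac{4559}{8}} = \sqrt{- \frac{5487}{8}} = \frac{i \sqrt{10974}}{4}$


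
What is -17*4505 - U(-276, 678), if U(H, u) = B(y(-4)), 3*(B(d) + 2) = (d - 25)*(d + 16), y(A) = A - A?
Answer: -229349/3 ≈ -76450.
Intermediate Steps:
y(A) = 0
B(d) = -2 + (-25 + d)*(16 + d)/3 (B(d) = -2 + ((d - 25)*(d + 16))/3 = -2 + ((-25 + d)*(16 + d))/3 = -2 + (-25 + d)*(16 + d)/3)
U(H, u) = -406/3 (U(H, u) = -406/3 - 3*0 + (⅓)*0² = -406/3 + 0 + (⅓)*0 = -406/3 + 0 + 0 = -406/3)
-17*4505 - U(-276, 678) = -17*4505 - 1*(-406/3) = -76585 + 406/3 = -229349/3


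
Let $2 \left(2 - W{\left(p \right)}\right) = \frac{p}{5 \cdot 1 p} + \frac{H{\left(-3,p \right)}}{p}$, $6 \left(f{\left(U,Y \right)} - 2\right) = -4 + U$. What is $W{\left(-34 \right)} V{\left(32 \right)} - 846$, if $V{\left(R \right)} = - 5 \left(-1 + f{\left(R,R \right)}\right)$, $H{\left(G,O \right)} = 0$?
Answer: $- \frac{5399}{6} \approx -899.83$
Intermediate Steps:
$f{\left(U,Y \right)} = \frac{4}{3} + \frac{U}{6}$ ($f{\left(U,Y \right)} = 2 + \frac{-4 + U}{6} = 2 + \left(- \frac{2}{3} + \frac{U}{6}\right) = \frac{4}{3} + \frac{U}{6}$)
$V{\left(R \right)} = - \frac{5}{3} - \frac{5 R}{6}$ ($V{\left(R \right)} = - 5 \left(-1 + \left(\frac{4}{3} + \frac{R}{6}\right)\right) = - 5 \left(\frac{1}{3} + \frac{R}{6}\right) = - \frac{5}{3} - \frac{5 R}{6}$)
$W{\left(p \right)} = \frac{19}{10}$ ($W{\left(p \right)} = 2 - \frac{\frac{p}{5 \cdot 1 p} + \frac{0}{p}}{2} = 2 - \frac{\frac{p}{5 p} + 0}{2} = 2 - \frac{p \frac{1}{5 p} + 0}{2} = 2 - \frac{\frac{1}{5} + 0}{2} = 2 - \frac{1}{10} = \frac{19}{10}$)
$W{\left(-34 \right)} V{\left(32 \right)} - 846 = \frac{19 \left(- \frac{5}{3} - \frac{80}{3}\right)}{10} - 846 = \frac{19}{10} \left(- \frac{85}{3}\right) - 846 = - \frac{323}{6} - 846 = - \frac{5399}{6}$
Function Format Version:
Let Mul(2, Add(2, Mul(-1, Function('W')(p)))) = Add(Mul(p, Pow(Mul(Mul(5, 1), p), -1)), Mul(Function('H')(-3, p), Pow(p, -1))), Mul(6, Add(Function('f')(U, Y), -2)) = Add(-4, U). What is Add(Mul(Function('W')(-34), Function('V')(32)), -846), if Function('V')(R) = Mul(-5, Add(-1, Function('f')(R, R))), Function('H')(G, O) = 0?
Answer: Rational(-5399, 6) ≈ -899.83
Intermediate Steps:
Function('f')(U, Y) = Add(Rational(4, 3), Mul(Rational(1, 6), U)) (Function('f')(U, Y) = Add(2, Mul(Rational(1, 6), Add(-4, U))) = Add(2, Add(Rational(-2, 3), Mul(Rational(1, 6), U))) = Add(Rational(4, 3), Mul(Rational(1, 6), U)))
Function('V')(R) = Add(Rational(-5, 3), Mul(Rational(-5, 6), R)) (Function('V')(R) = Mul(-5, Add(-1, Add(Rational(4, 3), Mul(Rational(1, 6), R)))) = Mul(-5, Add(Rational(1, 3), Mul(Rational(1, 6), R))) = Add(Rational(-5, 3), Mul(Rational(-5, 6), R)))
Function('W')(p) = Rational(19, 10) (Function('W')(p) = Add(2, Mul(Rational(-1, 2), Add(Mul(p, Pow(Mul(Mul(5, 1), p), -1)), Mul(0, Pow(p, -1))))) = Add(2, Mul(Rational(-1, 2), Add(Mul(p, Pow(Mul(5, p), -1)), 0))) = Add(2, Mul(Rational(-1, 2), Add(Mul(p, Mul(Rational(1, 5), Pow(p, -1))), 0))) = Add(2, Mul(Rational(-1, 2), Add(Rational(1, 5), 0))) = Add(2, Mul(Rational(-1, 2), Rational(1, 5))) = Add(2, Rational(-1, 10)) = Rational(19, 10))
Add(Mul(Function('W')(-34), Function('V')(32)), -846) = Add(Mul(Rational(19, 10), Add(Rational(-5, 3), Mul(Rational(-5, 6), 32))), -846) = Add(Mul(Rational(19, 10), Add(Rational(-5, 3), Rational(-80, 3))), -846) = Add(Mul(Rational(19, 10), Rational(-85, 3)), -846) = Add(Rational(-323, 6), -846) = Rational(-5399, 6)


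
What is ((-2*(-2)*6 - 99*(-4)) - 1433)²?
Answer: 1026169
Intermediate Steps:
((-2*(-2)*6 - 99*(-4)) - 1433)² = ((4*6 + 396) - 1433)² = ((24 + 396) - 1433)² = (420 - 1433)² = (-1013)² = 1026169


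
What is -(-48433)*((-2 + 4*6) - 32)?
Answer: -484330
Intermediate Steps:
-(-48433)*((-2 + 4*6) - 32) = -(-48433)*((-2 + 24) - 32) = -(-48433)*(22 - 32) = -(-48433)*(-10) = -1309*370 = -484330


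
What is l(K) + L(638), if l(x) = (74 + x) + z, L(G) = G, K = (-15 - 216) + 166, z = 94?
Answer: 741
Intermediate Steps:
K = -65 (K = -231 + 166 = -65)
l(x) = 168 + x (l(x) = (74 + x) + 94 = 168 + x)
l(K) + L(638) = (168 - 65) + 638 = 103 + 638 = 741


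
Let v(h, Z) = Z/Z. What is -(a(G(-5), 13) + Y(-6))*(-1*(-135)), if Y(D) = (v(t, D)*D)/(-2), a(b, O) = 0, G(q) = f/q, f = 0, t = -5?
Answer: -405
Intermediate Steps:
v(h, Z) = 1
G(q) = 0 (G(q) = 0/q = 0)
Y(D) = -D/2 (Y(D) = (1*D)/(-2) = D*(-1/2) = -D/2)
-(a(G(-5), 13) + Y(-6))*(-1*(-135)) = -(0 - 1/2*(-6))*(-1*(-135)) = -(0 + 3)*135 = -3*135 = -1*405 = -405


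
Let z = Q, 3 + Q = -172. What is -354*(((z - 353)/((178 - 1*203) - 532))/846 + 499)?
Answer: -4624426018/26179 ≈ -1.7665e+5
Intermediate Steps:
Q = -175 (Q = -3 - 172 = -175)
z = -175
-354*(((z - 353)/((178 - 1*203) - 532))/846 + 499) = -354*(((-175 - 353)/((178 - 1*203) - 532))/846 + 499) = -354*(-528/((178 - 203) - 532)*(1/846) + 499) = -354*(-528/(-25 - 532)*(1/846) + 499) = -354*(-528/(-557)*(1/846) + 499) = -354*(-528*(-1/557)*(1/846) + 499) = -354*((528/557)*(1/846) + 499) = -354*(88/78537 + 499) = -354*39190051/78537 = -4624426018/26179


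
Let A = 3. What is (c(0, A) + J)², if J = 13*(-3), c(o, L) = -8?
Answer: 2209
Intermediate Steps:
J = -39
(c(0, A) + J)² = (-8 - 39)² = (-47)² = 2209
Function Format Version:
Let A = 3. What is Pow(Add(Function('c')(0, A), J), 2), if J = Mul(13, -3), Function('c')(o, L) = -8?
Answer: 2209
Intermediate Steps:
J = -39
Pow(Add(Function('c')(0, A), J), 2) = Pow(Add(-8, -39), 2) = Pow(-47, 2) = 2209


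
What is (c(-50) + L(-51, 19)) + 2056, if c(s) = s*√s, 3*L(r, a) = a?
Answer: 6187/3 - 250*I*√2 ≈ 2062.3 - 353.55*I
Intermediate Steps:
L(r, a) = a/3
c(s) = s^(3/2)
(c(-50) + L(-51, 19)) + 2056 = ((-50)^(3/2) + (⅓)*19) + 2056 = (-250*I*√2 + 19/3) + 2056 = (19/3 - 250*I*√2) + 2056 = 6187/3 - 250*I*√2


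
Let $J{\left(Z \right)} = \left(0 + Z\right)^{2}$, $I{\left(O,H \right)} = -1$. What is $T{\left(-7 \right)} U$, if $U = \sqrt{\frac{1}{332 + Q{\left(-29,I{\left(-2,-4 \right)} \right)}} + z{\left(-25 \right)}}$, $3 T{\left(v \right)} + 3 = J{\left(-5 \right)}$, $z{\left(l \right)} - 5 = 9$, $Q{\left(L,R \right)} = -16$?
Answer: $\frac{55 \sqrt{13983}}{237} \approx 27.442$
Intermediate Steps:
$J{\left(Z \right)} = Z^{2}$
$z{\left(l \right)} = 14$ ($z{\left(l \right)} = 5 + 9 = 14$)
$T{\left(v \right)} = \frac{22}{3}$ ($T{\left(v \right)} = -1 + \frac{\left(-5\right)^{2}}{3} = -1 + \frac{1}{3} \cdot 25 = -1 + \frac{25}{3} = \frac{22}{3}$)
$U = \frac{5 \sqrt{13983}}{158}$ ($U = \sqrt{\frac{1}{332 - 16} + 14} = \sqrt{\frac{1}{316} + 14} = \sqrt{\frac{4425}{316}} = \frac{5 \sqrt{13983}}{158} \approx 3.7421$)
$T{\left(-7 \right)} U = \frac{22 \frac{5 \sqrt{13983}}{158}}{3} = \frac{55 \sqrt{13983}}{237}$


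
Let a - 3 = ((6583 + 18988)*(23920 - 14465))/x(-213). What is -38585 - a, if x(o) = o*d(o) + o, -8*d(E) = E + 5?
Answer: 19854217/5751 ≈ 3452.3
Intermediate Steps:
d(E) = -5/8 - E/8 (d(E) = -(E + 5)/8 = -(5 + E)/8 = -5/8 - E/8)
x(o) = o + o*(-5/8 - o/8) (x(o) = o*(-5/8 - o/8) + o = o + o*(-5/8 - o/8))
a = -241756552/5751 (a = 3 + ((6583 + 18988)*(23920 - 14465))/(((⅛)*(-213)*(3 - 1*(-213)))) = 3 + (25571*9455)/(((⅛)*(-213)*(3 + 213))) = 3 + 241773805/(((⅛)*(-213)*216)) = 3 + 241773805/(-5751) = 3 + 241773805*(-1/5751) = 3 - 241773805/5751 = -241756552/5751 ≈ -42037.)
-38585 - a = -38585 - 1*(-241756552/5751) = -38585 + 241756552/5751 = 19854217/5751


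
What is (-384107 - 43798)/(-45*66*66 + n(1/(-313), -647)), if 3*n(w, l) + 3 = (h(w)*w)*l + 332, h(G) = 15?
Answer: 401802795/183950098 ≈ 2.1843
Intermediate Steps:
n(w, l) = 329/3 + 5*l*w (n(w, l) = -1 + ((15*w)*l + 332)/3 = -1 + (15*l*w + 332)/3 = -1 + (332 + 15*l*w)/3 = -1 + (332/3 + 5*l*w) = 329/3 + 5*l*w)
(-384107 - 43798)/(-45*66*66 + n(1/(-313), -647)) = (-384107 - 43798)/(-45*66*66 + (329/3 + 5*(-647)/(-313))) = -427905/(-2970*66 + (329/3 + 5*(-647)*(-1/313))) = -427905/(-196020 + (329/3 + 3235/313)) = -427905/(-196020 + 112682/939) = -427905/(-183950098/939) = -427905*(-939/183950098) = 401802795/183950098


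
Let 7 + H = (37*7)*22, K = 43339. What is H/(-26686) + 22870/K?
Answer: 363666571/1156544554 ≈ 0.31444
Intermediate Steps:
H = 5691 (H = -7 + (37*7)*22 = -7 + 259*22 = -7 + 5698 = 5691)
H/(-26686) + 22870/K = 5691/(-26686) + 22870/43339 = 5691*(-1/26686) + 22870*(1/43339) = -5691/26686 + 22870/43339 = 363666571/1156544554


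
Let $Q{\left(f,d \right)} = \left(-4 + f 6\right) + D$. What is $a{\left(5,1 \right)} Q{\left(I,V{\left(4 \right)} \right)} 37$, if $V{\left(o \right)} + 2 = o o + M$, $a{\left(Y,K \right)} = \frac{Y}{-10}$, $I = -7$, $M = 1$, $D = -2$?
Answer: $888$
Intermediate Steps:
$a{\left(Y,K \right)} = - \frac{Y}{10}$ ($a{\left(Y,K \right)} = Y \left(- \frac{1}{10}\right) = - \frac{Y}{10}$)
$V{\left(o \right)} = -1 + o^{2}$ ($V{\left(o \right)} = -2 + \left(o o + 1\right) = -2 + \left(o^{2} + 1\right) = -2 + \left(1 + o^{2}\right) = -1 + o^{2}$)
$Q{\left(f,d \right)} = -6 + 6 f$ ($Q{\left(f,d \right)} = \left(-4 + f 6\right) - 2 = \left(-4 + 6 f\right) - 2 = -6 + 6 f$)
$a{\left(5,1 \right)} Q{\left(I,V{\left(4 \right)} \right)} 37 = \left(- \frac{1}{10}\right) 5 \left(-6 + 6 \left(-7\right)\right) 37 = - \frac{-6 - 42}{2} \cdot 37 = \left(- \frac{1}{2}\right) \left(-48\right) 37 = 24 \cdot 37 = 888$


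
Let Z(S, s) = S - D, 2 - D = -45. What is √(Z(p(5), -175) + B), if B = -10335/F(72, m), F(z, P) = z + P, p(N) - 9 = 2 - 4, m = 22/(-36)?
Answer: I*√12203902/257 ≈ 13.593*I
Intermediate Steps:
D = 47 (D = 2 - 1*(-45) = 2 + 45 = 47)
m = -11/18 (m = 22*(-1/36) = -11/18 ≈ -0.61111)
p(N) = 7 (p(N) = 9 + (2 - 4) = 9 - 2 = 7)
Z(S, s) = -47 + S (Z(S, s) = S - 1*47 = S - 47 = -47 + S)
F(z, P) = P + z
B = -37206/257 (B = -10335/(-11/18 + 72) = -10335/1285/18 = -10335*18/1285 = -37206/257 ≈ -144.77)
√(Z(p(5), -175) + B) = √((-47 + 7) - 37206/257) = √(-40 - 37206/257) = √(-47486/257) = I*√12203902/257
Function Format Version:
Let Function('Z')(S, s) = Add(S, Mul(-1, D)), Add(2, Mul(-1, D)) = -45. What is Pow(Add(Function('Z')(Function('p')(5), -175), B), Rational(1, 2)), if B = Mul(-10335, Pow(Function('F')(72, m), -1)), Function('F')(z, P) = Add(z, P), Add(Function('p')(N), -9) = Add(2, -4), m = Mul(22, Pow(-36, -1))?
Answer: Mul(Rational(1, 257), I, Pow(12203902, Rational(1, 2))) ≈ Mul(13.593, I)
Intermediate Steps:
D = 47 (D = Add(2, Mul(-1, -45)) = Add(2, 45) = 47)
m = Rational(-11, 18) (m = Mul(22, Rational(-1, 36)) = Rational(-11, 18) ≈ -0.61111)
Function('p')(N) = 7 (Function('p')(N) = Add(9, Add(2, -4)) = Add(9, -2) = 7)
Function('Z')(S, s) = Add(-47, S) (Function('Z')(S, s) = Add(S, Mul(-1, 47)) = Add(S, -47) = Add(-47, S))
Function('F')(z, P) = Add(P, z)
B = Rational(-37206, 257) (B = Mul(-10335, Pow(Add(Rational(-11, 18), 72), -1)) = Mul(-10335, Pow(Rational(1285, 18), -1)) = Mul(-10335, Rational(18, 1285)) = Rational(-37206, 257) ≈ -144.77)
Pow(Add(Function('Z')(Function('p')(5), -175), B), Rational(1, 2)) = Pow(Add(Add(-47, 7), Rational(-37206, 257)), Rational(1, 2)) = Pow(Add(-40, Rational(-37206, 257)), Rational(1, 2)) = Pow(Rational(-47486, 257), Rational(1, 2)) = Mul(Rational(1, 257), I, Pow(12203902, Rational(1, 2)))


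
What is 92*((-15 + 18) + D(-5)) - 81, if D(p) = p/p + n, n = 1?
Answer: 379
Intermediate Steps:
D(p) = 2 (D(p) = p/p + 1 = 1 + 1 = 2)
92*((-15 + 18) + D(-5)) - 81 = 92*((-15 + 18) + 2) - 81 = 92*(3 + 2) - 81 = 92*5 - 81 = 460 - 81 = 379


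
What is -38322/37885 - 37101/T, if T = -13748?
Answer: 878720529/520842980 ≈ 1.6871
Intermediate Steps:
-38322/37885 - 37101/T = -38322/37885 - 37101/(-13748) = -38322*1/37885 - 37101*(-1/13748) = -38322/37885 + 37101/13748 = 878720529/520842980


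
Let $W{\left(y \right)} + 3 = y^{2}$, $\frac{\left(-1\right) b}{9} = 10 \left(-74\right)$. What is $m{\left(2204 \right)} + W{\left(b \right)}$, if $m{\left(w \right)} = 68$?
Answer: $44355665$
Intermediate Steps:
$b = 6660$ ($b = - 9 \cdot 10 \left(-74\right) = \left(-9\right) \left(-740\right) = 6660$)
$W{\left(y \right)} = -3 + y^{2}$
$m{\left(2204 \right)} + W{\left(b \right)} = 68 - \left(3 - 6660^{2}\right) = 68 + \left(-3 + 44355600\right) = 68 + 44355597 = 44355665$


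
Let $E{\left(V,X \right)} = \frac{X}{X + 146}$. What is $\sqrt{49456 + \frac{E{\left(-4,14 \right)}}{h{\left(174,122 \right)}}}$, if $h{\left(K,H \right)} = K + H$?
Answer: $\frac{\sqrt{433313692190}}{2960} \approx 222.39$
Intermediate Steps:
$E{\left(V,X \right)} = \frac{X}{146 + X}$
$h{\left(K,H \right)} = H + K$
$\sqrt{49456 + \frac{E{\left(-4,14 \right)}}{h{\left(174,122 \right)}}} = \sqrt{49456 + \frac{14 \frac{1}{146 + 14}}{122 + 174}} = \sqrt{49456 + \frac{14 \cdot \frac{1}{160}}{296}} = \sqrt{49456 + 14 \cdot \frac{1}{160} \cdot \frac{1}{296}} = \sqrt{49456 + \frac{7}{80} \cdot \frac{1}{296}} = \sqrt{49456 + \frac{7}{23680}} = \sqrt{\frac{1171118087}{23680}} = \frac{\sqrt{433313692190}}{2960}$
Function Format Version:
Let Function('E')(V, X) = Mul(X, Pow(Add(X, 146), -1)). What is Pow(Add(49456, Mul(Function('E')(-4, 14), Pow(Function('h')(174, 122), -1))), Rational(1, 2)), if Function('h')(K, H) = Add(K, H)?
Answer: Mul(Rational(1, 2960), Pow(433313692190, Rational(1, 2))) ≈ 222.39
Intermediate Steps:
Function('E')(V, X) = Mul(X, Pow(Add(146, X), -1))
Function('h')(K, H) = Add(H, K)
Pow(Add(49456, Mul(Function('E')(-4, 14), Pow(Function('h')(174, 122), -1))), Rational(1, 2)) = Pow(Add(49456, Mul(Mul(14, Pow(Add(146, 14), -1)), Pow(Add(122, 174), -1))), Rational(1, 2)) = Pow(Add(49456, Mul(Mul(14, Pow(160, -1)), Pow(296, -1))), Rational(1, 2)) = Pow(Add(49456, Mul(Mul(14, Rational(1, 160)), Rational(1, 296))), Rational(1, 2)) = Pow(Add(49456, Mul(Rational(7, 80), Rational(1, 296))), Rational(1, 2)) = Pow(Add(49456, Rational(7, 23680)), Rational(1, 2)) = Pow(Rational(1171118087, 23680), Rational(1, 2)) = Mul(Rational(1, 2960), Pow(433313692190, Rational(1, 2)))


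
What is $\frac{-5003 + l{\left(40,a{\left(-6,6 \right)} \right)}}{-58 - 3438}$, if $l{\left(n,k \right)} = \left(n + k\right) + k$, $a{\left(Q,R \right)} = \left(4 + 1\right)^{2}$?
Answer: $\frac{4913}{3496} \approx 1.4053$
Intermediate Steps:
$a{\left(Q,R \right)} = 25$ ($a{\left(Q,R \right)} = 5^{2} = 25$)
$l{\left(n,k \right)} = n + 2 k$ ($l{\left(n,k \right)} = \left(k + n\right) + k = n + 2 k$)
$\frac{-5003 + l{\left(40,a{\left(-6,6 \right)} \right)}}{-58 - 3438} = \frac{-5003 + \left(40 + 2 \cdot 25\right)}{-58 - 3438} = \frac{-5003 + \left(40 + 50\right)}{-3496} = \left(-5003 + 90\right) \left(- \frac{1}{3496}\right) = \left(-4913\right) \left(- \frac{1}{3496}\right) = \frac{4913}{3496}$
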